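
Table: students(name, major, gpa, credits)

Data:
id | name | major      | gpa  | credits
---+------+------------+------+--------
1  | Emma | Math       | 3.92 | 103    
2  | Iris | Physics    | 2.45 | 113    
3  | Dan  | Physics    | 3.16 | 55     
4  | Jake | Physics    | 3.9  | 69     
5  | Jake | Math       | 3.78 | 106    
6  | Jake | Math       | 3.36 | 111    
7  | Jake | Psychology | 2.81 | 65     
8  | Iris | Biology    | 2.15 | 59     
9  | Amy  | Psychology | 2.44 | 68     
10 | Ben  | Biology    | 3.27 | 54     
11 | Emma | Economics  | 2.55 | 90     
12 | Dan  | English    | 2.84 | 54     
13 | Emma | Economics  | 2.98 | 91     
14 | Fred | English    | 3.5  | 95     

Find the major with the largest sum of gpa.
SELECT major, SUM(gpa) as val
FROM students
GROUP BY major
ORDER BY val DESC
LIMIT 1

Result: Math with sum(gpa) = 11.06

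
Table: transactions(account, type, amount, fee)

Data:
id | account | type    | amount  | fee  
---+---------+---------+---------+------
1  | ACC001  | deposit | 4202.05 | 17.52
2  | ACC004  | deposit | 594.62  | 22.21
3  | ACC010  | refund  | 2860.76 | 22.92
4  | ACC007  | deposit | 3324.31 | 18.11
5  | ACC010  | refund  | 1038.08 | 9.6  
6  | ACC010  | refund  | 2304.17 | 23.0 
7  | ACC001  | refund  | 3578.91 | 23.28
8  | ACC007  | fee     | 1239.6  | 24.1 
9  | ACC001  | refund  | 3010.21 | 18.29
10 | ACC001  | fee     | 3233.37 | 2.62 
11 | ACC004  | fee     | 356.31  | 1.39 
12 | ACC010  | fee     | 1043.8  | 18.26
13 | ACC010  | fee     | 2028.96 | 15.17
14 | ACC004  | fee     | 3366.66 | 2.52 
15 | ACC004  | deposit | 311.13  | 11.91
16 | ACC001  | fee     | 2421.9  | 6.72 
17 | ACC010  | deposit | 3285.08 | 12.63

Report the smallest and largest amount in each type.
SELECT type, MIN(amount), MAX(amount)
FROM transactions
GROUP BY type

Result:
  deposit: min=311.13, max=4202.05
  fee: min=356.31, max=3366.66
  refund: min=1038.08, max=3578.91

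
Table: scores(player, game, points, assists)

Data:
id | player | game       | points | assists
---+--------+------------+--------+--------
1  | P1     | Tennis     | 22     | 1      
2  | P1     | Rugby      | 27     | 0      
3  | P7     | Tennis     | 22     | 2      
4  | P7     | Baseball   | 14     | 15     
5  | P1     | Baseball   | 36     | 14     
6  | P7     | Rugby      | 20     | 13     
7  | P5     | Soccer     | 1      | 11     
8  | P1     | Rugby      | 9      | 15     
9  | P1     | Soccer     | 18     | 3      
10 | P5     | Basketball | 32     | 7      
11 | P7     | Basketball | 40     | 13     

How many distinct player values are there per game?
SELECT game, COUNT(DISTINCT player)
FROM scores
GROUP BY game

Result:
  Baseball: 2 distinct
  Basketball: 2 distinct
  Rugby: 2 distinct
  Soccer: 2 distinct
  Tennis: 2 distinct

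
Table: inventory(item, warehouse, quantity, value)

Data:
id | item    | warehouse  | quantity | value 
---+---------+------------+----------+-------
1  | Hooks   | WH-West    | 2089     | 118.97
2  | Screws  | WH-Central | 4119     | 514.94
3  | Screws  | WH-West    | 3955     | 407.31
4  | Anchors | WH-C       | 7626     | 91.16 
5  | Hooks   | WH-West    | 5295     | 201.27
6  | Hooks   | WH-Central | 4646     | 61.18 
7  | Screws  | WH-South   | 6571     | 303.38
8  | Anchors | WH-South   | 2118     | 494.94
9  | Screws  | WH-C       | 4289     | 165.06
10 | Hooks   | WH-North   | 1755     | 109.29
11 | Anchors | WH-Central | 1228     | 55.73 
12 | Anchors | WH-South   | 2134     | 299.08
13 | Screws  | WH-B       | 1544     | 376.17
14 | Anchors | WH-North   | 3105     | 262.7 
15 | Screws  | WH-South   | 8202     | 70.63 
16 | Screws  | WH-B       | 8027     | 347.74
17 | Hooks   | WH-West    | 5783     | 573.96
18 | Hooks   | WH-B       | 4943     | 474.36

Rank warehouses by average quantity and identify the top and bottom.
SELECT warehouse, AVG(quantity)
FROM inventory
GROUP BY warehouse
ORDER BY AVG(quantity)

All groups:
  WH-North: 2430.00
  WH-Central: 3331.00
  WH-West: 4280.50
  WH-South: 4756.25
  WH-B: 4838.00
  WH-C: 5957.50

Highest: WH-C (5957.50)
Lowest: WH-North (2430.00)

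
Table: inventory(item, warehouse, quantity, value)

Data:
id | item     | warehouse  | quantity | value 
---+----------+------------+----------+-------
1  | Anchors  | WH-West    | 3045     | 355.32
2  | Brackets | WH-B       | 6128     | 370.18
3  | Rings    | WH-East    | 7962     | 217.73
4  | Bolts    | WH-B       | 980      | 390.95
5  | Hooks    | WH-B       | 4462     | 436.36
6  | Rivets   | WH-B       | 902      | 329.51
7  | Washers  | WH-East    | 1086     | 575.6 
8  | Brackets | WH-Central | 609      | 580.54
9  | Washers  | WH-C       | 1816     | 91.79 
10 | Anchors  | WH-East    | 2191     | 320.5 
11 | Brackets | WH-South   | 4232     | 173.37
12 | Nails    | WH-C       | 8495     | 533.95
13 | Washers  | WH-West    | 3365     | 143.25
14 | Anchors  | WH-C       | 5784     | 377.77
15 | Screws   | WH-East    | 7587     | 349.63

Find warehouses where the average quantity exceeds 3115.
SELECT warehouse, AVG(quantity)
FROM inventory
GROUP BY warehouse
HAVING AVG(quantity) > 3115

Result:
  WH-B: avg=3118.00
  WH-C: avg=5365.00
  WH-East: avg=4706.50
  WH-South: avg=4232.00
  WH-West: avg=3205.00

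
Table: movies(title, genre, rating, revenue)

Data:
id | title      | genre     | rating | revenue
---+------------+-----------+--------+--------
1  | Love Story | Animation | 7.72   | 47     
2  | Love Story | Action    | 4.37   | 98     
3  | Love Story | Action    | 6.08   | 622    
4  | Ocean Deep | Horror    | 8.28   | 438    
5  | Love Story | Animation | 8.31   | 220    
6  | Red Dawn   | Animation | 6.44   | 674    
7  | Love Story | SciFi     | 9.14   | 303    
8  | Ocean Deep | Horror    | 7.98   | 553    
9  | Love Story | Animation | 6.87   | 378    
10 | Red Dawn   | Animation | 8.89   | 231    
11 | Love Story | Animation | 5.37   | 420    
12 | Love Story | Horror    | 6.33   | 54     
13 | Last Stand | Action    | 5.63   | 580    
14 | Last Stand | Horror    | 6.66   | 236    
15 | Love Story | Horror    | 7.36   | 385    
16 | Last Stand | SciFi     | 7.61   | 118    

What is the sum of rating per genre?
SELECT genre, SUM(rating) as result
FROM movies
GROUP BY genre

Result:
  Action: 16.08
  Animation: 43.60
  Horror: 36.61
  SciFi: 16.75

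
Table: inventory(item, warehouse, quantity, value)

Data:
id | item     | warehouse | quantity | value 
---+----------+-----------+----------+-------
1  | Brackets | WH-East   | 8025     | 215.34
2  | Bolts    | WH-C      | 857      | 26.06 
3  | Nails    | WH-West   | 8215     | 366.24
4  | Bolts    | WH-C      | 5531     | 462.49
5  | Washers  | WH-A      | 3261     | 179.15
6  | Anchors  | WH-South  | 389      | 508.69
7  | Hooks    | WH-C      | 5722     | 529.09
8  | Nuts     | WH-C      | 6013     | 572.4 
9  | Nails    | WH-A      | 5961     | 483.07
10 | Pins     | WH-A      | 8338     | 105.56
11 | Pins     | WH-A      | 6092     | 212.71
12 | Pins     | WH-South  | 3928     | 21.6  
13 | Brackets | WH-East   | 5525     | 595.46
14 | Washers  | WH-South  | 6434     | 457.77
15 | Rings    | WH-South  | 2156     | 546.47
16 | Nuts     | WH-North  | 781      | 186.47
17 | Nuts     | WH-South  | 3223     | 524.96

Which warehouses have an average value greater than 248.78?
SELECT warehouse, AVG(value)
FROM inventory
GROUP BY warehouse
HAVING AVG(value) > 248.78

Result:
  WH-C: avg=397.51
  WH-East: avg=405.40
  WH-South: avg=411.90
  WH-West: avg=366.24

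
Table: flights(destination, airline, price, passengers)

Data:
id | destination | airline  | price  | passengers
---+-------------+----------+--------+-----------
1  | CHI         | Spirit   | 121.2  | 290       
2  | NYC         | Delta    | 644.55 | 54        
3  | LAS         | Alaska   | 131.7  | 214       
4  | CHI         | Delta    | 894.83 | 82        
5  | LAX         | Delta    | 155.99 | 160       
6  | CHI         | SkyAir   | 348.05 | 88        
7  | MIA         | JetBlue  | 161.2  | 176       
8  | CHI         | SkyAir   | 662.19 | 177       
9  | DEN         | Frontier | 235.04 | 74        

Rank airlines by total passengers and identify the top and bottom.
SELECT airline, SUM(passengers)
FROM flights
GROUP BY airline
ORDER BY SUM(passengers)

All groups:
  Frontier: 74
  JetBlue: 176
  Alaska: 214
  SkyAir: 265
  Spirit: 290
  Delta: 296

Highest: Delta (296)
Lowest: Frontier (74)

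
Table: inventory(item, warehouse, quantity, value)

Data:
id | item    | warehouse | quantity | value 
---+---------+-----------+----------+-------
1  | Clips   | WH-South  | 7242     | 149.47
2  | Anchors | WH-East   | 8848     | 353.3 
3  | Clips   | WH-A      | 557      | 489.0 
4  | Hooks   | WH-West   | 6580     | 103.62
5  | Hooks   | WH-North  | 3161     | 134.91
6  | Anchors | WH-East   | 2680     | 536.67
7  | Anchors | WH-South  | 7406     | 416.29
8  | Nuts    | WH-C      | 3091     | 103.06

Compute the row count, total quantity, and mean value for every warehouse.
SELECT warehouse,
       COUNT(*) as cnt,
       SUM(quantity) as total_quantity,
       AVG(value) as avg_value
FROM inventory
GROUP BY warehouse

Result:
  WH-A: 1 records, 557 total quantity, 489.00 avg value
  WH-C: 1 records, 3091 total quantity, 103.06 avg value
  WH-East: 2 records, 11528 total quantity, 444.99 avg value
  WH-North: 1 records, 3161 total quantity, 134.91 avg value
  WH-South: 2 records, 14648 total quantity, 282.88 avg value
  WH-West: 1 records, 6580 total quantity, 103.62 avg value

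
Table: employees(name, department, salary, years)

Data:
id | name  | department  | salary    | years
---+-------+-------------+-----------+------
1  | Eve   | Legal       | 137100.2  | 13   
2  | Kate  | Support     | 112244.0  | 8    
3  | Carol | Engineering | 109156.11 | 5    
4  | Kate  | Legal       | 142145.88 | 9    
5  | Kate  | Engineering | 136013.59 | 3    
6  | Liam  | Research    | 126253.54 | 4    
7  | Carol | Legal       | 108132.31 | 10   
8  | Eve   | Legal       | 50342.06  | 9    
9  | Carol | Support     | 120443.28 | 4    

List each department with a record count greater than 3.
SELECT department, COUNT(*) as cnt
FROM employees
GROUP BY department
HAVING COUNT(*) > 3

Result:
  Legal: 4

Note: HAVING filters groups after aggregation, WHERE filters rows before.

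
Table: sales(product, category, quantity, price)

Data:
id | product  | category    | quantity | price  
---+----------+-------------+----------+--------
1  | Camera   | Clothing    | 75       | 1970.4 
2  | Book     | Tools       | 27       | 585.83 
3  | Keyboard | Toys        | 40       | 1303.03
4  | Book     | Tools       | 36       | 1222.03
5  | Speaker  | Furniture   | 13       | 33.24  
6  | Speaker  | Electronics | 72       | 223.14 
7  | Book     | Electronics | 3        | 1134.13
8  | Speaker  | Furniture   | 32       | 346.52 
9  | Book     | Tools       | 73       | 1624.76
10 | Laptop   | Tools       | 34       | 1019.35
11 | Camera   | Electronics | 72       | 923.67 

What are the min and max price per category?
SELECT category, MIN(price), MAX(price)
FROM sales
GROUP BY category

Result:
  Clothing: min=1970.40, max=1970.40
  Electronics: min=223.14, max=1134.13
  Furniture: min=33.24, max=346.52
  Tools: min=585.83, max=1624.76
  Toys: min=1303.03, max=1303.03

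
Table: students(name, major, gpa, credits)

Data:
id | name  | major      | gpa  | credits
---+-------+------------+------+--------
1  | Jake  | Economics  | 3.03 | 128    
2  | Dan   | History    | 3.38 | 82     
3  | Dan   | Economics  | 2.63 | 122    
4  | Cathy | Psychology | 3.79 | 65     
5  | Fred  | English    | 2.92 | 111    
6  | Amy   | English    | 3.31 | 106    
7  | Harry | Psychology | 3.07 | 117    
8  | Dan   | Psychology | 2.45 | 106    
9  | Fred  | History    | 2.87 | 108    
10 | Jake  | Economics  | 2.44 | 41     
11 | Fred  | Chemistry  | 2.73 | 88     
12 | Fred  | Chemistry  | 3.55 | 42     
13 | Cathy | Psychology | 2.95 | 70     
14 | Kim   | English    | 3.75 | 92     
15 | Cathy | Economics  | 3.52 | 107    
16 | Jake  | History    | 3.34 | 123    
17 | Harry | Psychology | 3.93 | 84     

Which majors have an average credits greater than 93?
SELECT major, AVG(credits)
FROM students
GROUP BY major
HAVING AVG(credits) > 93

Result:
  Economics: avg=99.50
  English: avg=103.00
  History: avg=104.33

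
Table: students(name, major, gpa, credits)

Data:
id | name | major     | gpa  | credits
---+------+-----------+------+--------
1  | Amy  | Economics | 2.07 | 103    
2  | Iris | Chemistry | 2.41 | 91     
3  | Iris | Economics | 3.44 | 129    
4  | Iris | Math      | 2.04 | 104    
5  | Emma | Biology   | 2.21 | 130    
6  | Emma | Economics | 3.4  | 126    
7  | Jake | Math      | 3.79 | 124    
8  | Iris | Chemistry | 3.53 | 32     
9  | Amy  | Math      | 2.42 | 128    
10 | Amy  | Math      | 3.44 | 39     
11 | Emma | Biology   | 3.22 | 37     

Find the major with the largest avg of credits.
SELECT major, AVG(credits) as val
FROM students
GROUP BY major
ORDER BY val DESC
LIMIT 1

Result: Economics with avg(credits) = 119.33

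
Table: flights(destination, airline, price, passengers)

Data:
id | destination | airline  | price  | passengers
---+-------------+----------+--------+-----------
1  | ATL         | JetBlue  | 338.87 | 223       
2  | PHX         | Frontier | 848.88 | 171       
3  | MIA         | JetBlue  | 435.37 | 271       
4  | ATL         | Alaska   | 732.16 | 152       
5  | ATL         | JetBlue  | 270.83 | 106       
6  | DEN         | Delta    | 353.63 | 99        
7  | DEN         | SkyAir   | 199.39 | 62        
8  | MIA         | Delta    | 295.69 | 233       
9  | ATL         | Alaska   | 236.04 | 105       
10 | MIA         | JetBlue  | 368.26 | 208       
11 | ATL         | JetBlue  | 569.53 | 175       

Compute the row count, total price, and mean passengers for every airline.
SELECT airline,
       COUNT(*) as cnt,
       SUM(price) as total_price,
       AVG(passengers) as avg_passengers
FROM flights
GROUP BY airline

Result:
  Alaska: 2 records, 968.20 total price, 128.50 avg passengers
  Delta: 2 records, 649.32 total price, 166.00 avg passengers
  Frontier: 1 records, 848.88 total price, 171.00 avg passengers
  JetBlue: 5 records, 1982.86 total price, 196.60 avg passengers
  SkyAir: 1 records, 199.39 total price, 62.00 avg passengers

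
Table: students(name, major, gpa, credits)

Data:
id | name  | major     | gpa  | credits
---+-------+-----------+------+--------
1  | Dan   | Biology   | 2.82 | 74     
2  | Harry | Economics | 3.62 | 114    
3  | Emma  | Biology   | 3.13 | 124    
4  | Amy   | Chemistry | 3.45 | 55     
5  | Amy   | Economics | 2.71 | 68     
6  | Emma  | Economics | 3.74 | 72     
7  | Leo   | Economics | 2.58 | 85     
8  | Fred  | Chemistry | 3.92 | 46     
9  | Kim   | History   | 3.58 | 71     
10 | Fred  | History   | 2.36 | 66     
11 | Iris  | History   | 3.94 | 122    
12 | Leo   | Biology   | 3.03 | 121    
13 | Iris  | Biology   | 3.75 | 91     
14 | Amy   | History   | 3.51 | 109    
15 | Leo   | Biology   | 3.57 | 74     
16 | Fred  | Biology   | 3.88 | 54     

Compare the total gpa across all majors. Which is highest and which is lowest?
SELECT major, SUM(gpa)
FROM students
GROUP BY major
ORDER BY SUM(gpa)

All groups:
  Chemistry: 7.37
  Economics: 12.65
  History: 13.39
  Biology: 20.18

Highest: Biology (20.18)
Lowest: Chemistry (7.37)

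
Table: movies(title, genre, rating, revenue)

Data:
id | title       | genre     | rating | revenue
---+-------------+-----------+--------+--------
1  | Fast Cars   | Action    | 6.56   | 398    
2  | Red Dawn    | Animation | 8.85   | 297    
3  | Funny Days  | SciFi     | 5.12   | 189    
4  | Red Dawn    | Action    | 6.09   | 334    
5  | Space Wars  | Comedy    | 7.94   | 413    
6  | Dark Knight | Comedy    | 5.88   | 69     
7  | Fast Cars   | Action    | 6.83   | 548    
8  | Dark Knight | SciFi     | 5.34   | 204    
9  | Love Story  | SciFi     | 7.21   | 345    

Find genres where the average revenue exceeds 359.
SELECT genre, AVG(revenue)
FROM movies
GROUP BY genre
HAVING AVG(revenue) > 359

Result:
  Action: avg=426.67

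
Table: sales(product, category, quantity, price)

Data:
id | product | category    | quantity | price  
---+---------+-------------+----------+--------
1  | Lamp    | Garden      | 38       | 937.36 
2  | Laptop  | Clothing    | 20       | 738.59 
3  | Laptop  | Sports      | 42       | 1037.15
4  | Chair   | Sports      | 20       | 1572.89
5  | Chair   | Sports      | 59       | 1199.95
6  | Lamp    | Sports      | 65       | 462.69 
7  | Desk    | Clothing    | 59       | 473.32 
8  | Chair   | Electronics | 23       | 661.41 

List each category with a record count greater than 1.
SELECT category, COUNT(*) as cnt
FROM sales
GROUP BY category
HAVING COUNT(*) > 1

Result:
  Clothing: 2
  Sports: 4

Note: HAVING filters groups after aggregation, WHERE filters rows before.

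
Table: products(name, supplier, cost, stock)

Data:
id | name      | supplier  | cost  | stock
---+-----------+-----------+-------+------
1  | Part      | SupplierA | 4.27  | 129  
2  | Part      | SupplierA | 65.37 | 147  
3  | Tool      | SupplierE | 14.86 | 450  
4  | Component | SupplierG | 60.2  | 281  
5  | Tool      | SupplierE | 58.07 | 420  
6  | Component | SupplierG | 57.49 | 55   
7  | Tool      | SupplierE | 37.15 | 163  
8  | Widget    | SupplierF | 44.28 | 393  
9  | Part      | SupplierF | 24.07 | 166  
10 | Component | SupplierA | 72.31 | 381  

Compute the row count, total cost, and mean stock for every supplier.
SELECT supplier,
       COUNT(*) as cnt,
       SUM(cost) as total_cost,
       AVG(stock) as avg_stock
FROM products
GROUP BY supplier

Result:
  SupplierA: 3 records, 141.95 total cost, 219.00 avg stock
  SupplierE: 3 records, 110.08 total cost, 344.33 avg stock
  SupplierF: 2 records, 68.35 total cost, 279.50 avg stock
  SupplierG: 2 records, 117.69 total cost, 168.00 avg stock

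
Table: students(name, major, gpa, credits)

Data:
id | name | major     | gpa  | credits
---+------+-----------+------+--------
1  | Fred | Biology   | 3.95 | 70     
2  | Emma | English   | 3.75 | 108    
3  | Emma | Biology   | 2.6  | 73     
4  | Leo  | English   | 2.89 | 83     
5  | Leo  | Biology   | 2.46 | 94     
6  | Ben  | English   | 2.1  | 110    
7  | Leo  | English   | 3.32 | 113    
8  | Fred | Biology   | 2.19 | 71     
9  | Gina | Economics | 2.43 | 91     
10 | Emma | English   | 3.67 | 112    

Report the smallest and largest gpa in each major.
SELECT major, MIN(gpa), MAX(gpa)
FROM students
GROUP BY major

Result:
  Biology: min=2.19, max=3.95
  Economics: min=2.43, max=2.43
  English: min=2.10, max=3.75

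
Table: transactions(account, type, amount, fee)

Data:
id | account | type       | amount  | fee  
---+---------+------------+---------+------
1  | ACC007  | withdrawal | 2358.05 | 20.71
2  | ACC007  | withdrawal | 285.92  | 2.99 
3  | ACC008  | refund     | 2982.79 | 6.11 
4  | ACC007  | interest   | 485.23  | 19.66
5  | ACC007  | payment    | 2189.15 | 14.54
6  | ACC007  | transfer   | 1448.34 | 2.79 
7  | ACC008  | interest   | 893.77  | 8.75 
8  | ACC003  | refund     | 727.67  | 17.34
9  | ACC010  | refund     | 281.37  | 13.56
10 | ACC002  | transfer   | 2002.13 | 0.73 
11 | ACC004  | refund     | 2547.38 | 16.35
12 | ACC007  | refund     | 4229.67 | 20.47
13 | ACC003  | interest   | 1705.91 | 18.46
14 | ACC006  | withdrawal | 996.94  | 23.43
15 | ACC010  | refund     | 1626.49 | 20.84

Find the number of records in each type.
SELECT type, COUNT(*) as count
FROM transactions
GROUP BY type

Result:
  interest: 3
  payment: 1
  refund: 6
  transfer: 2
  withdrawal: 3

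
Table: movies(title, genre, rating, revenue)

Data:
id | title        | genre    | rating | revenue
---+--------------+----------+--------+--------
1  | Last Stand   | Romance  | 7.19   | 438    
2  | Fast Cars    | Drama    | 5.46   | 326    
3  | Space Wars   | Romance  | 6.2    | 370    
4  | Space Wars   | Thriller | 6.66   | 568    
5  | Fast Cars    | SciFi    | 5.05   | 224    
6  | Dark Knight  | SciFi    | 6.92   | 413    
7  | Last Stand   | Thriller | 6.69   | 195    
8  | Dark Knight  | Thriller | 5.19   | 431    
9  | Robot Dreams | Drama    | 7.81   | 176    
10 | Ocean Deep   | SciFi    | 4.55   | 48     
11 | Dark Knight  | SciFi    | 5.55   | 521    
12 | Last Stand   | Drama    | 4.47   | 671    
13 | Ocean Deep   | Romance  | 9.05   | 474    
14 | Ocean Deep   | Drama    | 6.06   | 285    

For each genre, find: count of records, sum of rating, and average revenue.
SELECT genre,
       COUNT(*) as cnt,
       SUM(rating) as total_rating,
       AVG(revenue) as avg_revenue
FROM movies
GROUP BY genre

Result:
  Drama: 4 records, 23.80 total rating, 364.50 avg revenue
  Romance: 3 records, 22.44 total rating, 427.33 avg revenue
  SciFi: 4 records, 22.07 total rating, 301.50 avg revenue
  Thriller: 3 records, 18.54 total rating, 398.00 avg revenue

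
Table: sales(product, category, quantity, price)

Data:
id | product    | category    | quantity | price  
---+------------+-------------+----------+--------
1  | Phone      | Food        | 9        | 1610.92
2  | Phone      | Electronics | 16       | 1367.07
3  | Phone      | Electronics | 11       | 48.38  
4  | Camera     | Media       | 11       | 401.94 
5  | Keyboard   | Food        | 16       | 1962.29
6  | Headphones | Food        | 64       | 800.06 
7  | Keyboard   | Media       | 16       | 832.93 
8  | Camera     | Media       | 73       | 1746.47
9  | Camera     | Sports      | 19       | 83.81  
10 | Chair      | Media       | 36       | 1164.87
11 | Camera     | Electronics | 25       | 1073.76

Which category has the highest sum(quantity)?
SELECT category, SUM(quantity) as val
FROM sales
GROUP BY category
ORDER BY val DESC
LIMIT 1

Result: Media with sum(quantity) = 136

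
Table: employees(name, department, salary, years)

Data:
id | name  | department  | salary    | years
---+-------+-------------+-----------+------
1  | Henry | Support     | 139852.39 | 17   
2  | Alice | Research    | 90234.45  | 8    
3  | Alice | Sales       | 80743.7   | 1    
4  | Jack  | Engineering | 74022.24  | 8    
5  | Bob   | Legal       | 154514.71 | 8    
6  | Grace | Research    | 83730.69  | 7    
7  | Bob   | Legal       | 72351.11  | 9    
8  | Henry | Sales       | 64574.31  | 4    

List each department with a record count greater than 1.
SELECT department, COUNT(*) as cnt
FROM employees
GROUP BY department
HAVING COUNT(*) > 1

Result:
  Legal: 2
  Research: 2
  Sales: 2

Note: HAVING filters groups after aggregation, WHERE filters rows before.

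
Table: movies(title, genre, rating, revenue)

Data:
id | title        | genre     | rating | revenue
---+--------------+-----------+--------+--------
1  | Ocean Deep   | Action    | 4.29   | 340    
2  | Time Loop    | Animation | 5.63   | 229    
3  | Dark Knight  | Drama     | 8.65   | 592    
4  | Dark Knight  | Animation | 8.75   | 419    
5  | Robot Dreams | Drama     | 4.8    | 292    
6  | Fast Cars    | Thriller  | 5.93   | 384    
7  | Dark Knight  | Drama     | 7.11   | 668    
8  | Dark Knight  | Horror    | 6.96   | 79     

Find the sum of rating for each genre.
SELECT genre, SUM(rating) as result
FROM movies
GROUP BY genre

Result:
  Action: 4.29
  Animation: 14.38
  Drama: 20.56
  Horror: 6.96
  Thriller: 5.93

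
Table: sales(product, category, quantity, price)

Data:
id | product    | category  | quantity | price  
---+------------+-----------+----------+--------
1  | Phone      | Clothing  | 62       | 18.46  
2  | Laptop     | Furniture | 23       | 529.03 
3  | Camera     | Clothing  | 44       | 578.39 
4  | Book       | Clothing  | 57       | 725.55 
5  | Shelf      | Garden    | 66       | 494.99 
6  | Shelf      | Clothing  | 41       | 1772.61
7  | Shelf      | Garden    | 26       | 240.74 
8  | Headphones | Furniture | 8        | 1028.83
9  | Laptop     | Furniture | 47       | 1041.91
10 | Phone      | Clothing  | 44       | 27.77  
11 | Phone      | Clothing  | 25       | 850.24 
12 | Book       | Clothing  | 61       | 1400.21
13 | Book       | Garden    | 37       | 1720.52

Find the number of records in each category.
SELECT category, COUNT(*) as count
FROM sales
GROUP BY category

Result:
  Clothing: 7
  Furniture: 3
  Garden: 3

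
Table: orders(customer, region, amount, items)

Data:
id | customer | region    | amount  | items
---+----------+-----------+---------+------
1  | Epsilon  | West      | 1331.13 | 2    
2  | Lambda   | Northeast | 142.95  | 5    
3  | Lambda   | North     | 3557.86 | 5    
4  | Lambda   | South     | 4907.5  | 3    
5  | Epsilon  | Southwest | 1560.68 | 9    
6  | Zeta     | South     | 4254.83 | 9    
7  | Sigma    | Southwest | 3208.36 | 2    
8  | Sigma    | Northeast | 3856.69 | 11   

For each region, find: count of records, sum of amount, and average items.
SELECT region,
       COUNT(*) as cnt,
       SUM(amount) as total_amount,
       AVG(items) as avg_items
FROM orders
GROUP BY region

Result:
  North: 1 records, 3557.86 total amount, 5.00 avg items
  Northeast: 2 records, 3999.64 total amount, 8.00 avg items
  South: 2 records, 9162.33 total amount, 6.00 avg items
  Southwest: 2 records, 4769.04 total amount, 5.50 avg items
  West: 1 records, 1331.13 total amount, 2.00 avg items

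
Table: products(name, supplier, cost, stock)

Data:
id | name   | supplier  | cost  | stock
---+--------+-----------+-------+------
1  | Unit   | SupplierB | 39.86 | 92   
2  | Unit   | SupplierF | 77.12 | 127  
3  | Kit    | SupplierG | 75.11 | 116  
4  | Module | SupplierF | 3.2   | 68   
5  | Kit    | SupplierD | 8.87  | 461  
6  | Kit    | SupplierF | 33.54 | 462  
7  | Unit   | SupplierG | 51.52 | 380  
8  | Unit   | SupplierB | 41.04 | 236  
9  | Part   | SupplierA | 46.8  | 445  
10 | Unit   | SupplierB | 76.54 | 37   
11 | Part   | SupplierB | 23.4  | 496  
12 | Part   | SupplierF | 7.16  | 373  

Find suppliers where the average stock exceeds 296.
SELECT supplier, AVG(stock)
FROM products
GROUP BY supplier
HAVING AVG(stock) > 296

Result:
  SupplierA: avg=445.00
  SupplierD: avg=461.00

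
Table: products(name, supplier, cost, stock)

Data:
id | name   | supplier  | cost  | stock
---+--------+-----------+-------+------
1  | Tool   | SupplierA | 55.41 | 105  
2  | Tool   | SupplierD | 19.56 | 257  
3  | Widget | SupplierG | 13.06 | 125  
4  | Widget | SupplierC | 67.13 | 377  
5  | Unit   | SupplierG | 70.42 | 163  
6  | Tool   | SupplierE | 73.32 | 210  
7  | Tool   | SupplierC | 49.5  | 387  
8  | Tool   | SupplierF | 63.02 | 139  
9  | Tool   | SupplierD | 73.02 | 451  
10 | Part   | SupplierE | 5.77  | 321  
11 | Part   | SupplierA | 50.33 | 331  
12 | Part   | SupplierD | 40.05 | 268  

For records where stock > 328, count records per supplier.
SELECT supplier, COUNT(*)
FROM products
WHERE stock > 328
GROUP BY supplier

Note: WHERE filters rows before grouping.

Result:
  SupplierA: 1
  SupplierC: 2
  SupplierD: 1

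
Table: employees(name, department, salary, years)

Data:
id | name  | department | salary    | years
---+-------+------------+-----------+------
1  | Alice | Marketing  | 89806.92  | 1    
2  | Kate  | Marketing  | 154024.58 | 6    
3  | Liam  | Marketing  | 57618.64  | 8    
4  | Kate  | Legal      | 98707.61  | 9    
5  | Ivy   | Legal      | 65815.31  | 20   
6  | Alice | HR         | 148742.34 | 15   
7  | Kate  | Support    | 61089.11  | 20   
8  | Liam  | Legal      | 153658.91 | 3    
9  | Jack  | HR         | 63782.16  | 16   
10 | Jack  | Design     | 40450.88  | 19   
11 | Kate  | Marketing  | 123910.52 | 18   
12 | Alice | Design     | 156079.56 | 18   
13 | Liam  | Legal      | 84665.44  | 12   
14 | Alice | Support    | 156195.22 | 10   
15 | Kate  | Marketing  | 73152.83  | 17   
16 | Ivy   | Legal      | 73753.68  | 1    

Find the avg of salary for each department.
SELECT department, AVG(salary) as result
FROM employees
GROUP BY department

Result:
  Design: 98265.22
  HR: 106262.25
  Legal: 95320.19
  Marketing: 99702.70
  Support: 108642.17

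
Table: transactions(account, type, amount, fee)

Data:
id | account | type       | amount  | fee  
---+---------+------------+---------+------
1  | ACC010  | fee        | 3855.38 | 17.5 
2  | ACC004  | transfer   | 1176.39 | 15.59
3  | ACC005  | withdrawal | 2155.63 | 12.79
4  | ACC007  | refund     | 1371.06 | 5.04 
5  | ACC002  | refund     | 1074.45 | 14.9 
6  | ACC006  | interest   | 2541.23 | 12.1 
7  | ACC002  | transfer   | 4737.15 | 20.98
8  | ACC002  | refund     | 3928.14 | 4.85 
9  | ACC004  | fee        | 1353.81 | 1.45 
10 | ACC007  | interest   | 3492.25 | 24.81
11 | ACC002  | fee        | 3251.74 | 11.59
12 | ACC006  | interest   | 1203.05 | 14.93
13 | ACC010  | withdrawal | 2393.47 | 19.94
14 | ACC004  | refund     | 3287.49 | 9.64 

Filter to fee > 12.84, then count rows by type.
SELECT type, COUNT(*)
FROM transactions
WHERE fee > 12.84
GROUP BY type

Note: WHERE filters rows before grouping.

Result:
  fee: 1
  interest: 2
  refund: 1
  transfer: 2
  withdrawal: 1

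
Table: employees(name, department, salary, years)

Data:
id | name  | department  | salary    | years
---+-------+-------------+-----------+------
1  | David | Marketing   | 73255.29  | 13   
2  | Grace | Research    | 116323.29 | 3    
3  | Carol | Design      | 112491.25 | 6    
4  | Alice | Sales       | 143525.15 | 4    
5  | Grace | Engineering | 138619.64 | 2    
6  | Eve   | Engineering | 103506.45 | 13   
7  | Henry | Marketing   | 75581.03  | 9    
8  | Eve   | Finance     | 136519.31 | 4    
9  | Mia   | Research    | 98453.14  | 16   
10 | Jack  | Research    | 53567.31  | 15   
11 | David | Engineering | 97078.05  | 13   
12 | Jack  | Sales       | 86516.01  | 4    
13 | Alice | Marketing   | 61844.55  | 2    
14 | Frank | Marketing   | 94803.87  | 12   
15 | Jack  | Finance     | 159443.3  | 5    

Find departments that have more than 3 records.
SELECT department, COUNT(*) as cnt
FROM employees
GROUP BY department
HAVING COUNT(*) > 3

Result:
  Marketing: 4

Note: HAVING filters groups after aggregation, WHERE filters rows before.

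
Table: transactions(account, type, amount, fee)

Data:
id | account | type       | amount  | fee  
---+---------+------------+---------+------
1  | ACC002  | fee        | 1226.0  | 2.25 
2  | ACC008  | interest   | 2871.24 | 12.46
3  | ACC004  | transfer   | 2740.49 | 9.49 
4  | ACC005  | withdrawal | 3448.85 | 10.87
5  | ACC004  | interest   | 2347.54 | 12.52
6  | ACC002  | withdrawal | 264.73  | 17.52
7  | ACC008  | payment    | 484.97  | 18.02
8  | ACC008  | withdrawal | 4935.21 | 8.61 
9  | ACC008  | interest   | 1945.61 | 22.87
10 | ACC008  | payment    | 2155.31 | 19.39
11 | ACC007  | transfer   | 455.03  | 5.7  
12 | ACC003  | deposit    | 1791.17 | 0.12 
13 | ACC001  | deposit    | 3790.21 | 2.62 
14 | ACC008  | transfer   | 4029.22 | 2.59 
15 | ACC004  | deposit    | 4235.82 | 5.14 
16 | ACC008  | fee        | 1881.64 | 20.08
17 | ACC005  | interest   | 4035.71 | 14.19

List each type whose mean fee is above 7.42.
SELECT type, AVG(fee)
FROM transactions
GROUP BY type
HAVING AVG(fee) > 7.42

Result:
  fee: avg=11.17
  interest: avg=15.51
  payment: avg=18.71
  withdrawal: avg=12.33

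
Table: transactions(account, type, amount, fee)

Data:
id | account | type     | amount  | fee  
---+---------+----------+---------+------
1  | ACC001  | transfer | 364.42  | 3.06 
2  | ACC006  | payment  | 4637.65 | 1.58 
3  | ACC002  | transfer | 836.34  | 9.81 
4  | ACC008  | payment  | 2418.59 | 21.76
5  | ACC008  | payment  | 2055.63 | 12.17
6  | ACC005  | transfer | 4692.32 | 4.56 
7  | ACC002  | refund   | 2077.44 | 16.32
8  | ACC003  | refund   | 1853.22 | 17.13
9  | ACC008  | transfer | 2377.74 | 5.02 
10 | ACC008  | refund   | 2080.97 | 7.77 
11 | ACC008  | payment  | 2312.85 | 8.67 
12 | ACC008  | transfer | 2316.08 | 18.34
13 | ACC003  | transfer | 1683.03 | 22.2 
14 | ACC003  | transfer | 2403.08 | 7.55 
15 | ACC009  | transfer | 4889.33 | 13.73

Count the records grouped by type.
SELECT type, COUNT(*) as count
FROM transactions
GROUP BY type

Result:
  payment: 4
  refund: 3
  transfer: 8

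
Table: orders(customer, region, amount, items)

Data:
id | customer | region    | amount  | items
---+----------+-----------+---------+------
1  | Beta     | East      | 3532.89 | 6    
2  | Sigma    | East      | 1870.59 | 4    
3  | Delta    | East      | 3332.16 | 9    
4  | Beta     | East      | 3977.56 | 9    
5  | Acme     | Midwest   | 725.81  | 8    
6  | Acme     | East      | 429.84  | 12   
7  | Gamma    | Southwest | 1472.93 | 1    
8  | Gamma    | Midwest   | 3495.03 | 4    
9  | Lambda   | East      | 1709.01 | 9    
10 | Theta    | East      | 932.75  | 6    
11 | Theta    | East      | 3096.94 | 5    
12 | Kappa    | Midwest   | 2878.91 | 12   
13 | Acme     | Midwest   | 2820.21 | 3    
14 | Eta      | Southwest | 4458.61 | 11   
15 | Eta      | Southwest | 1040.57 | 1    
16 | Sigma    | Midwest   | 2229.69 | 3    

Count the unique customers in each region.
SELECT region, COUNT(DISTINCT customer)
FROM orders
GROUP BY region

Result:
  East: 6 distinct
  Midwest: 4 distinct
  Southwest: 2 distinct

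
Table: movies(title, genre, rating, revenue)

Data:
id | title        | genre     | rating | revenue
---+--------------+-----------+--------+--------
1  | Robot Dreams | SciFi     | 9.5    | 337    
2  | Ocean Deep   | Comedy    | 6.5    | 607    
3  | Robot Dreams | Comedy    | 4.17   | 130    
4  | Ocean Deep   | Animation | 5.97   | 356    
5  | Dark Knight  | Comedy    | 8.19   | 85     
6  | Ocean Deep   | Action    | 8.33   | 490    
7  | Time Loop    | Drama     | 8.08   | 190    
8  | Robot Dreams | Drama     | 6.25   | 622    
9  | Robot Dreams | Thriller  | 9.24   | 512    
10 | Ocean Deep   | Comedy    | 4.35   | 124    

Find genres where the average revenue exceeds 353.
SELECT genre, AVG(revenue)
FROM movies
GROUP BY genre
HAVING AVG(revenue) > 353

Result:
  Action: avg=490.00
  Animation: avg=356.00
  Drama: avg=406.00
  Thriller: avg=512.00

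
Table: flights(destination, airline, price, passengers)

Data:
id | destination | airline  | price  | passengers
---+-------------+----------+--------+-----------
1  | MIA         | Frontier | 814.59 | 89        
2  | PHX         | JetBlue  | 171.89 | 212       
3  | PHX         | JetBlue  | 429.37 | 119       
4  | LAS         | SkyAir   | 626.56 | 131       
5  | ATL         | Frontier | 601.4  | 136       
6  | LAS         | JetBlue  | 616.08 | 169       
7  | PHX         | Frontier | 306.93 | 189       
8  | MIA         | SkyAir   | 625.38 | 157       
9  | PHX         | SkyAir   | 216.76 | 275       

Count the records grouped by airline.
SELECT airline, COUNT(*) as count
FROM flights
GROUP BY airline

Result:
  Frontier: 3
  JetBlue: 3
  SkyAir: 3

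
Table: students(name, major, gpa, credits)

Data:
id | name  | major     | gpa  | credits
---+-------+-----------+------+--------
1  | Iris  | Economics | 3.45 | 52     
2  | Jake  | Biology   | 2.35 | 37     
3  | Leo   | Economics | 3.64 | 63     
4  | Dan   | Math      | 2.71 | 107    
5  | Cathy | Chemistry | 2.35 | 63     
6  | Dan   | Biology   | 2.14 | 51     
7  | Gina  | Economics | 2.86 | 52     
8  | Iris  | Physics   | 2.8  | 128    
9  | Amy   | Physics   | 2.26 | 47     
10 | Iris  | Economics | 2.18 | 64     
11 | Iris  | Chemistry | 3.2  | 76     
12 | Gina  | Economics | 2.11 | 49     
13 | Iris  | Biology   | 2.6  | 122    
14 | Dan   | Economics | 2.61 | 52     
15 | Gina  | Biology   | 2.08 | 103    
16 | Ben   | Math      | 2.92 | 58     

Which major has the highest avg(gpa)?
SELECT major, AVG(gpa) as val
FROM students
GROUP BY major
ORDER BY val DESC
LIMIT 1

Result: Math with avg(gpa) = 2.82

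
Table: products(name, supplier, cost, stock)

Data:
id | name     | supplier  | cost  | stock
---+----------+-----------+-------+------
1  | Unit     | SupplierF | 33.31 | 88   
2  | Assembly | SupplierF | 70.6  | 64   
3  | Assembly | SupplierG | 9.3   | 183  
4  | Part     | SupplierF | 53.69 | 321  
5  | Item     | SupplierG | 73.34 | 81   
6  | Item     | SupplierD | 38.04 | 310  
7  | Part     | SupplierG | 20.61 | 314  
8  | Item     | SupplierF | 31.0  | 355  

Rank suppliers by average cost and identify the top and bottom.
SELECT supplier, AVG(cost)
FROM products
GROUP BY supplier
ORDER BY AVG(cost)

All groups:
  SupplierG: 34.42
  SupplierD: 38.04
  SupplierF: 47.15

Highest: SupplierF (47.15)
Lowest: SupplierG (34.42)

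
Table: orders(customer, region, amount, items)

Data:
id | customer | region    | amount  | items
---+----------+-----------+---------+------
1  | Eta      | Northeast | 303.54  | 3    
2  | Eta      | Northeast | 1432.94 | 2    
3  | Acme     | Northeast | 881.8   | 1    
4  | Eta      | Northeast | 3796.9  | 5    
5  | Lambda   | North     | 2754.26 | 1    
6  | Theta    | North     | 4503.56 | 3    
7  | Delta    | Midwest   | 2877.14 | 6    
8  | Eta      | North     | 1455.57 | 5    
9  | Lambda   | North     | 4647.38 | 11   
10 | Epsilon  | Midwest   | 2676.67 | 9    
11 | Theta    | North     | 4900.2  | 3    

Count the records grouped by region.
SELECT region, COUNT(*) as count
FROM orders
GROUP BY region

Result:
  Midwest: 2
  North: 5
  Northeast: 4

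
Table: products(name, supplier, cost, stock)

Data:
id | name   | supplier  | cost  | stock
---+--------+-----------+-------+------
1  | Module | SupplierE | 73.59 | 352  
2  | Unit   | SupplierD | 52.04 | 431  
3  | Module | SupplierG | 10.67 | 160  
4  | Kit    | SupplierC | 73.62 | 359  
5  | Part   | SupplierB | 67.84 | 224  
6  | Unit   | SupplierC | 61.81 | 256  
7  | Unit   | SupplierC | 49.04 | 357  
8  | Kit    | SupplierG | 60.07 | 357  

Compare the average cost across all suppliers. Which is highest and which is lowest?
SELECT supplier, AVG(cost)
FROM products
GROUP BY supplier
ORDER BY AVG(cost)

All groups:
  SupplierG: 35.37
  SupplierD: 52.04
  SupplierC: 61.49
  SupplierB: 67.84
  SupplierE: 73.59

Highest: SupplierE (73.59)
Lowest: SupplierG (35.37)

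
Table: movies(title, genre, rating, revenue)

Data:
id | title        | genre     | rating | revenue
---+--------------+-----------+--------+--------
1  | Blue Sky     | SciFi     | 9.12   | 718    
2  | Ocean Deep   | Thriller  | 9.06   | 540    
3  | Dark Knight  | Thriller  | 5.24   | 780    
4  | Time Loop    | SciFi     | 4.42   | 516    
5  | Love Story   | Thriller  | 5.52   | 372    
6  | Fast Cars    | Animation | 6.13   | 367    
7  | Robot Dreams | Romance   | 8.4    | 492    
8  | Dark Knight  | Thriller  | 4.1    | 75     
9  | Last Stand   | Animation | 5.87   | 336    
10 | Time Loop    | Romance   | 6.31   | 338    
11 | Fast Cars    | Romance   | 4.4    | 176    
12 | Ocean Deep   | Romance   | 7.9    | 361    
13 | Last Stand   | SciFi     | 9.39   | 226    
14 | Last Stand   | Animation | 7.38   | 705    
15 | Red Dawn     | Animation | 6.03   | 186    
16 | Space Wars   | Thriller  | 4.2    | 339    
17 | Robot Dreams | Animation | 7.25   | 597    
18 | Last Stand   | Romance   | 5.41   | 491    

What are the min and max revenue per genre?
SELECT genre, MIN(revenue), MAX(revenue)
FROM movies
GROUP BY genre

Result:
  Animation: min=186, max=705
  Romance: min=176, max=492
  SciFi: min=226, max=718
  Thriller: min=75, max=780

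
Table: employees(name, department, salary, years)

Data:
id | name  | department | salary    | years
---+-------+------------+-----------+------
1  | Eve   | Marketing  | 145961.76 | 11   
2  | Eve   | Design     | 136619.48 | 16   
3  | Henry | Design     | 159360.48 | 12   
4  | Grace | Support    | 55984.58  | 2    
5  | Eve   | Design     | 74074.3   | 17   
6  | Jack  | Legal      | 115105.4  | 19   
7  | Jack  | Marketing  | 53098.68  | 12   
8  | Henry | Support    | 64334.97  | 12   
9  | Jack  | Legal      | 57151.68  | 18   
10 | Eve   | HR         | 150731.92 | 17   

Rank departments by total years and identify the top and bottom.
SELECT department, SUM(years)
FROM employees
GROUP BY department
ORDER BY SUM(years)

All groups:
  Support: 14
  HR: 17
  Marketing: 23
  Legal: 37
  Design: 45

Highest: Design (45)
Lowest: Support (14)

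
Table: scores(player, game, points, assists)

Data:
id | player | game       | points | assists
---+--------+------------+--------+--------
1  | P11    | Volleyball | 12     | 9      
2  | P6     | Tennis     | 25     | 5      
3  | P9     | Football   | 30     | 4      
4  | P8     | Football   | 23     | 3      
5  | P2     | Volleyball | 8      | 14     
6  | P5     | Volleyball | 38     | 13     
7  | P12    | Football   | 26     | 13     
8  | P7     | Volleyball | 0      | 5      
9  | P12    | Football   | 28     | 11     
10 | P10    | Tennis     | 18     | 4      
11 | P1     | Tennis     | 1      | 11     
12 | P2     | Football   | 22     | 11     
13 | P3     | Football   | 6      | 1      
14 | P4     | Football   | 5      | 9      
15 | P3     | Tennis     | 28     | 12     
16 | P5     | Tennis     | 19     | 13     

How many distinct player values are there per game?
SELECT game, COUNT(DISTINCT player)
FROM scores
GROUP BY game

Result:
  Football: 6 distinct
  Tennis: 5 distinct
  Volleyball: 4 distinct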